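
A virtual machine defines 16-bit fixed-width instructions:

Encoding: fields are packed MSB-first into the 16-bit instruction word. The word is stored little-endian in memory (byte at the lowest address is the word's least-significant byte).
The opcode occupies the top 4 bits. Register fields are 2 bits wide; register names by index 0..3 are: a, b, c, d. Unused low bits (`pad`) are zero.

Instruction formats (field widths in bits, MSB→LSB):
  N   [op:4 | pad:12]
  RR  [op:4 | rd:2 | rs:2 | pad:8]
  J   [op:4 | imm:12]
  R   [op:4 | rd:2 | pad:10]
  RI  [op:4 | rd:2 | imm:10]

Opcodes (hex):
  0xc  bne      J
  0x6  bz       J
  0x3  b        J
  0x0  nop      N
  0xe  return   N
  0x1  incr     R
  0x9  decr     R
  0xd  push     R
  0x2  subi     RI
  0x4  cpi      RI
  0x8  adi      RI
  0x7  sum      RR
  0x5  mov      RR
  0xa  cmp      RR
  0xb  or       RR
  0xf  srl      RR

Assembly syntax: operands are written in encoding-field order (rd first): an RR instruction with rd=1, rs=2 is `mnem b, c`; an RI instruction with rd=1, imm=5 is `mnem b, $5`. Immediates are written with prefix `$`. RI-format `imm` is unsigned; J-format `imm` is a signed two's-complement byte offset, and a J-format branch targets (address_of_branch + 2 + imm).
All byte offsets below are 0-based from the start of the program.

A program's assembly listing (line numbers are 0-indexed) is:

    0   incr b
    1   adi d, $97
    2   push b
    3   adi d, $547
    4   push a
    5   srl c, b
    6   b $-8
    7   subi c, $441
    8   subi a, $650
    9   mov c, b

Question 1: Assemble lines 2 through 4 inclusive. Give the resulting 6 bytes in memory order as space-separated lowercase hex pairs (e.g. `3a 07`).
00 d4 23 8e 00 d0

line 2 (push): pack op=0xd:4|rd=1:2|pad=0:10 = 0xd400; little→ 00 d4
line 3 (adi): pack op=0x8:4|rd=3:2|imm=547:10 = 0x8e23; little→ 23 8e
line 4 (push): pack op=0xd:4|rd=0:2|pad=0:10 = 0xd000; little→ 00 d0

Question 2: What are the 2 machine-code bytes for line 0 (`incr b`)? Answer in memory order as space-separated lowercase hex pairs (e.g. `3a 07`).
L0: incr op=0x1:4|rd=1:2|pad=0:10 ⇒ 0x1400 ⇒ little 00 14

00 14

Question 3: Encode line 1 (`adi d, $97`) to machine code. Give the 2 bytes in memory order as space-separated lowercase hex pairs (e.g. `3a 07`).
L1: adi op=0x8:4|rd=3:2|imm=97:10 ⇒ 0x8c61 ⇒ little 61 8c

61 8c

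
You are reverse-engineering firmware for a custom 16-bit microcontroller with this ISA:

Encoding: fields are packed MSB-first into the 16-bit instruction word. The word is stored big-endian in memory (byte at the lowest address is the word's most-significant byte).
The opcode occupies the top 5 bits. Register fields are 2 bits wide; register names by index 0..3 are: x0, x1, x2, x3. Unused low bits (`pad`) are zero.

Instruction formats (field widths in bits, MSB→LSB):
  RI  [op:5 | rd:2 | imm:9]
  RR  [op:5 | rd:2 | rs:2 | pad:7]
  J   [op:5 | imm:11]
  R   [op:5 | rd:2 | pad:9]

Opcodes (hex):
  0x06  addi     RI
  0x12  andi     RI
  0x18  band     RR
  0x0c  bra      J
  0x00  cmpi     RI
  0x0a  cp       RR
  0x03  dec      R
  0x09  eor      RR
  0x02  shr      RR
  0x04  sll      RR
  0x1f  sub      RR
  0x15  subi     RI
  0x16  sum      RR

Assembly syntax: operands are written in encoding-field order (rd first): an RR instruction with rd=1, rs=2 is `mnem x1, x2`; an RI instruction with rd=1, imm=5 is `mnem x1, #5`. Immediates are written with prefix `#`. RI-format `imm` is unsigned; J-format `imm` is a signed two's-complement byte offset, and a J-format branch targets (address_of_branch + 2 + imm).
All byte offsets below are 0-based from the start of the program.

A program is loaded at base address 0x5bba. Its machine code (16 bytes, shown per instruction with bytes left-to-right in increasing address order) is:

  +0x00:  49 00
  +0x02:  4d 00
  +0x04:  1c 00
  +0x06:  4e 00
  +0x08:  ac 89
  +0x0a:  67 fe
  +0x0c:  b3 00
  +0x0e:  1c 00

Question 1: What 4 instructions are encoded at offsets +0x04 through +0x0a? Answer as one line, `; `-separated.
dec x2; eor x3, x0; subi x2, #137; bra #-2

off 0x04: read 1c 00 as big → 0x1c00
  op=0x1c00>>11=0x3 ⇒ dec (R)
  [10:9] rd=2 = x2
off 0x06: read 4e 00 as big → 0x4e00
  op=0x4e00>>11=0x9 ⇒ eor (RR)
  [10:9] rd=3 = x3
  [8:7] rs=0 = x0
off 0x08: read ac 89 as big → 0xac89
  op=0xac89>>11=0x15 ⇒ subi (RI)
  [10:9] rd=2 = x2
  [8:0] imm=137 = #137
off 0x0a: read 67 fe as big → 0x67fe
  op=0x67fe>>11=0xc ⇒ bra (J)
  [10:0] imm=2046 (s11→-2) = #-2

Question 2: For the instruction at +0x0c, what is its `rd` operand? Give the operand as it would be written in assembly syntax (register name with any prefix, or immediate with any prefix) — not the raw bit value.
x1

off 0x0c: read b3 00 as big → 0xb300
  opcode bits[15:11]=0x16: sum/RR
  [10:9] rd=1 = x1
  [8:7] rs=2 = x2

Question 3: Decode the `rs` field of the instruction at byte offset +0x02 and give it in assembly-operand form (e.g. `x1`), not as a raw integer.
x2

@+02  big-endian(4d 00) = 0x4d00
  opcode bits[15:11]=0x9: eor/RR
  rd@[10:9]=0x2 ⇒ x2
  rs@[8:7]=0x2 ⇒ x2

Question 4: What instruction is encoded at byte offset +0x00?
eor x0, x2

@+00  big-endian(49 00) = 0x4900
  top 5b → 0x9 → eor [RR]
  rd@[10:9]=0x0 ⇒ x0
  rs@[8:7]=0x2 ⇒ x2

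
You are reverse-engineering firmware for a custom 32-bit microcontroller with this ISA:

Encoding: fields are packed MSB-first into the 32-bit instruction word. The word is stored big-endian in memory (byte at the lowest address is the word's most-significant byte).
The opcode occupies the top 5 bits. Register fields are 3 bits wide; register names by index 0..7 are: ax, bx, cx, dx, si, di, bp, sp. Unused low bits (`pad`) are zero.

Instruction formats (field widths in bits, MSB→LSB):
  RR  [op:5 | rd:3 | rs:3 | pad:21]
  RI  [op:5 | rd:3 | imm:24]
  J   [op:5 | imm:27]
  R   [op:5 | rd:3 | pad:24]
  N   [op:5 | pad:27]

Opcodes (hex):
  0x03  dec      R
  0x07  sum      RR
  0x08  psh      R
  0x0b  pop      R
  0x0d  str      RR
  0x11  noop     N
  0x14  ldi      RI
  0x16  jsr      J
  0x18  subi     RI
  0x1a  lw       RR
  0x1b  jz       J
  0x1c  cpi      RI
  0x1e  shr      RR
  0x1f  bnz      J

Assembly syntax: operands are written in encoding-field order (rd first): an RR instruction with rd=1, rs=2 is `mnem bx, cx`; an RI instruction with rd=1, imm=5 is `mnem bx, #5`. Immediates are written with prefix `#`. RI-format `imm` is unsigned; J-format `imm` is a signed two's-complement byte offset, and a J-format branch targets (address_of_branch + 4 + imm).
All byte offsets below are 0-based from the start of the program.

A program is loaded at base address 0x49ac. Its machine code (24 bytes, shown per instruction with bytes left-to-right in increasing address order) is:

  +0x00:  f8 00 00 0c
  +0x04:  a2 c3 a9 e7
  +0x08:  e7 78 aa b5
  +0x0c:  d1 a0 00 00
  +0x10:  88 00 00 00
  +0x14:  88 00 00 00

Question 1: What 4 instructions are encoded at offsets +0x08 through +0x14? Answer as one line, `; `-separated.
cpi sp, #7908021; lw bx, di; noop; noop

off 0x08: read e7 78 aa b5 as big → 0xe778aab5
  opcode bits[31:27]=0x1c: cpi/RI
  rd@[26:24]=0x7 ⇒ sp
  imm@[23:0]=0x78aab5 ⇒ #7908021
off 0x0c: read d1 a0 00 00 as big → 0xd1a00000
  opcode bits[31:27]=0x1a: lw/RR
  rd@[26:24]=0x1 ⇒ bx
  rs@[23:21]=0x5 ⇒ di
off 0x10: read 88 00 00 00 as big → 0x88000000
  opcode bits[31:27]=0x11: noop/N
off 0x14: read 88 00 00 00 as big → 0x88000000
  opcode bits[31:27]=0x11: noop/N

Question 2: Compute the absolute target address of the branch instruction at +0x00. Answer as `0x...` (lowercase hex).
off 0x00: read f8 00 00 0c as big → 0xf800000c
  op=0xf800000c>>27=0x1f ⇒ bnz (J)
  imm@[26:0]=0xc ⇒ #12
  target = base 0x49ac + off 0x00 + 4 + imm 12 = 0x49bc

0x49bc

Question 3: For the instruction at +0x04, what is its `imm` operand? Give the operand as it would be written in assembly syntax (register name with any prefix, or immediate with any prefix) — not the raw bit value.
#12823015

off 0x04: read a2 c3 a9 e7 as big → 0xa2c3a9e7
  opcode bits[31:27]=0x14: ldi/RI
  rd: (w>>24)&0x7=0x2 → cx
  imm: (w>>0)&0xffffff=0xc3a9e7 → #12823015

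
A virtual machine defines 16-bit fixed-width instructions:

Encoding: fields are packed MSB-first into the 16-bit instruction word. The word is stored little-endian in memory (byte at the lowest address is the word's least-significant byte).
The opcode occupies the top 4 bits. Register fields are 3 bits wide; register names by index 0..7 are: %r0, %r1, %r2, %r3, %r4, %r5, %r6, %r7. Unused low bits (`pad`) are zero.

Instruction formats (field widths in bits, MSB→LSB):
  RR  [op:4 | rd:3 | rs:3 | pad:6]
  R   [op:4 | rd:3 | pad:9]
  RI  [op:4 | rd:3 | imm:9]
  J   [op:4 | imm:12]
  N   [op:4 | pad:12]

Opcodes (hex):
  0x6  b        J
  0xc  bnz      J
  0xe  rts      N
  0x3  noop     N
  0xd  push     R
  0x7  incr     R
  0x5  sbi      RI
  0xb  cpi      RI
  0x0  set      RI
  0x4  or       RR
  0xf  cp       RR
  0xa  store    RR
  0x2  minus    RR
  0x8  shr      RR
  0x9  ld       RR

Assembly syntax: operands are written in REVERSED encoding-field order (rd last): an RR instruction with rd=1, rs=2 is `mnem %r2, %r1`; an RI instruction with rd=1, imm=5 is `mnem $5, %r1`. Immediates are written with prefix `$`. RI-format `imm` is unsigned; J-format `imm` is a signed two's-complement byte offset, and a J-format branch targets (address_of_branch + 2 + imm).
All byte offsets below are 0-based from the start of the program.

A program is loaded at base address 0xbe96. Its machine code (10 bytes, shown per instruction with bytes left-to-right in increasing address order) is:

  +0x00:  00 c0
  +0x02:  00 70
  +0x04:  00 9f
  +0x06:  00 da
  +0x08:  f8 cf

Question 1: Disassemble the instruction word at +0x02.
incr %r0

[02] 00 70 → 0x7000
  opcode bits[15:12]=0x7: incr/R
  rd: (w>>9)&0x7=0x0 → %r0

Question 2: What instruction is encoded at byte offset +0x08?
bnz $-8

+0x08: f8 cf ⇒ word 0xcff8 (little)
  op=0xcff8>>12=0xc ⇒ bnz (J)
  imm: (w>>0)&0xfff=0xff8 (s12→-8) → $-8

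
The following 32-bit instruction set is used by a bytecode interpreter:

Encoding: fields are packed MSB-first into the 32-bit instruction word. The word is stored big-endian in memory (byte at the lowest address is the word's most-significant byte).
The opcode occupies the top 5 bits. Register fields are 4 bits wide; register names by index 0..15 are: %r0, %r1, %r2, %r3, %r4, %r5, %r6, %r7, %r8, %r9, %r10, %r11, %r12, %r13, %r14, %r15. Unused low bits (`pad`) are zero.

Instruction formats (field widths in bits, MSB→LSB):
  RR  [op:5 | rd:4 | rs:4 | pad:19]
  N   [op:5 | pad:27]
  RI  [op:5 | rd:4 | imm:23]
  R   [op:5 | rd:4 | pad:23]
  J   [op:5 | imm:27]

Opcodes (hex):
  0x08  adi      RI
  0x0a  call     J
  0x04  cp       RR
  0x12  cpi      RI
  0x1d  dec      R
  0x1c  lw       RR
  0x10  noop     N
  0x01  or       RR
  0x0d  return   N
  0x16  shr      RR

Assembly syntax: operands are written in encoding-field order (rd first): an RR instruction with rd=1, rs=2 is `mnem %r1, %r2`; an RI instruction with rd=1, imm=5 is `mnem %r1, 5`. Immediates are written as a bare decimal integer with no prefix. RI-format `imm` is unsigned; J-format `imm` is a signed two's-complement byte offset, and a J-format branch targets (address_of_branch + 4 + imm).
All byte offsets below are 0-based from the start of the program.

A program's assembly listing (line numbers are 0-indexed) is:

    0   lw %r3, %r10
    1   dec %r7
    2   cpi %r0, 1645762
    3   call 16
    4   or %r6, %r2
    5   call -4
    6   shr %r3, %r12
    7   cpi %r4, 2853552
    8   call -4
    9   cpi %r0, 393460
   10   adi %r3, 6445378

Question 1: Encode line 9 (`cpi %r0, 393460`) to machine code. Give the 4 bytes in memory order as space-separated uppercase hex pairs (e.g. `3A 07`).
9. cpi fields op=0x12:5|rd=0:4|imm=393460:23 → word 900600f4h → 90 06 00 f4

90 06 00 F4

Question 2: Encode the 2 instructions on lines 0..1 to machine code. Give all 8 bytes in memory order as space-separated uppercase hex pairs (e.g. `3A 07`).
line 0 (lw): pack op=0x1c:5|rd=3:4|rs=10:4|pad=0:19 = 0xe1d00000; big→ e1 d0 00 00
line 1 (dec): pack op=0x1d:5|rd=7:4|pad=0:23 = 0xeb800000; big→ eb 80 00 00

E1 D0 00 00 EB 80 00 00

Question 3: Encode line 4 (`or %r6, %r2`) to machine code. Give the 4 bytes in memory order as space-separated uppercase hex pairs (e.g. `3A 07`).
line 4 (or): pack op=0x1:5|rd=6:4|rs=2:4|pad=0:19 = 0x0b100000; big→ 0b 10 00 00

0B 10 00 00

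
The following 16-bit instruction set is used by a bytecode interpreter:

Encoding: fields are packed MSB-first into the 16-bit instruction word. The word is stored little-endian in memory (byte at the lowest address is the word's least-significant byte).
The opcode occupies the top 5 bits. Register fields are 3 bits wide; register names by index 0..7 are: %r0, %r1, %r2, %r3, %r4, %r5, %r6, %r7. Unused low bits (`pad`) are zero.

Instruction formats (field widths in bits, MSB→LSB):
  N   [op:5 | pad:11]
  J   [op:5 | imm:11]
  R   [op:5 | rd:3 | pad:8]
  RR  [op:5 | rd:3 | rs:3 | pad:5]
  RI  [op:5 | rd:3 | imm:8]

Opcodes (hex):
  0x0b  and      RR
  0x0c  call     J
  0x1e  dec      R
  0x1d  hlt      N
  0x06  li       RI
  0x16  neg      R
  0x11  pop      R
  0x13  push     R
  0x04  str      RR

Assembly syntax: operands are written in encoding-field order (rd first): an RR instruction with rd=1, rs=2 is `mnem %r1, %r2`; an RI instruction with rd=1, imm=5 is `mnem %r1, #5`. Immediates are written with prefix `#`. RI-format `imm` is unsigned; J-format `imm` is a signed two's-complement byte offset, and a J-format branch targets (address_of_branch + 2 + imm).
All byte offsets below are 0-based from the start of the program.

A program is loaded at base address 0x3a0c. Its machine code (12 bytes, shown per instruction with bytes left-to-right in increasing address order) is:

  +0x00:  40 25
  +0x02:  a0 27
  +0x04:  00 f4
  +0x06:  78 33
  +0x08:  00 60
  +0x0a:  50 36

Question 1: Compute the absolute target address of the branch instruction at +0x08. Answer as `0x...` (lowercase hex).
off 0x08: read 00 60 as little → 0x6000
  op=0x6000>>11=0xc ⇒ call (J)
  [10:0] imm=0 = #0
  target = base 0x3a0c + off 0x08 + 2 + imm 0 = 0x3a16

0x3a16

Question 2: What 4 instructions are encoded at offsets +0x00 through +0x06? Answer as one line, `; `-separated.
str %r5, %r2; str %r7, %r5; dec %r4; li %r3, #120

+0x00: 40 25 ⇒ word 0x2540 (little)
  top 5b → 0x4 → str [RR]
  [10:8] rd=5 = %r5
  [7:5] rs=2 = %r2
+0x02: a0 27 ⇒ word 0x27a0 (little)
  top 5b → 0x4 → str [RR]
  [10:8] rd=7 = %r7
  [7:5] rs=5 = %r5
+0x04: 00 f4 ⇒ word 0xf400 (little)
  top 5b → 0x1e → dec [R]
  [10:8] rd=4 = %r4
+0x06: 78 33 ⇒ word 0x3378 (little)
  top 5b → 0x6 → li [RI]
  [10:8] rd=3 = %r3
  [7:0] imm=120 = #120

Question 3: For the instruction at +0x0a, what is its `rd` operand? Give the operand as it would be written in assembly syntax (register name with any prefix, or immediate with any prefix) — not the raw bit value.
%r6

off 0x0a: read 50 36 as little → 0x3650
  opcode bits[15:11]=0x6: li/RI
  rd: (w>>8)&0x7=0x6 → %r6
  imm: (w>>0)&0xff=0x50 → #80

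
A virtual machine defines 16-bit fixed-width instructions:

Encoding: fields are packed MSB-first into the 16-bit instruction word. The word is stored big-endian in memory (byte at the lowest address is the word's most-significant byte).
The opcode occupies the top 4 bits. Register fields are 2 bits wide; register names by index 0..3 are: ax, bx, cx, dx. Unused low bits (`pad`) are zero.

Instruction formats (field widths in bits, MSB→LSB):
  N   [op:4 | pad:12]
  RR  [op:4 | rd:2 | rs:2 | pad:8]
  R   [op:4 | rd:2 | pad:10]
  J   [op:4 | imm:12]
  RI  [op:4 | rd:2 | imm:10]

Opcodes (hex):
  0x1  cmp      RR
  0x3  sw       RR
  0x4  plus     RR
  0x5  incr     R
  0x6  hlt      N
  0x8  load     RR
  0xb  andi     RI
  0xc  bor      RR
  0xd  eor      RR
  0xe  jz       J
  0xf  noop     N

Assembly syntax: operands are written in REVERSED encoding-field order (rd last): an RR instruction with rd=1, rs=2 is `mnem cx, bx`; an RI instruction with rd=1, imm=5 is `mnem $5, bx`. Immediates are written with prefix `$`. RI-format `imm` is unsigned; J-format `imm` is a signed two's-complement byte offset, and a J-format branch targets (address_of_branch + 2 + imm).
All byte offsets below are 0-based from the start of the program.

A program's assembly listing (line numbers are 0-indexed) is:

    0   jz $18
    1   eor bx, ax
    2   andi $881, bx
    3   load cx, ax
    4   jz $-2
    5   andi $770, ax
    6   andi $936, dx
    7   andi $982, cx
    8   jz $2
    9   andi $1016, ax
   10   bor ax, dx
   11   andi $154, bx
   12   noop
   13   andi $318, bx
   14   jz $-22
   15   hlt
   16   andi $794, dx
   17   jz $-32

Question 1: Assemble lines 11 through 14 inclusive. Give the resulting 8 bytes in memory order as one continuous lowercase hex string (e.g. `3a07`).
b49af000b53eefea

11. andi fields op=0xb:4|rd=1:2|imm=154:10 → word b49ah → b4 9a
12. noop fields op=0xf:4|pad=0:12 → word f000h → f0 00
13. andi fields op=0xb:4|rd=1:2|imm=318:10 → word b53eh → b5 3e
14. jz fields op=0xe:4|imm=-22:12 → word efeah → ef ea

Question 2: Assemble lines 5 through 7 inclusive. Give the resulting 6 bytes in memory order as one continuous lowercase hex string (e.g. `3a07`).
L5: andi op=0xb:4|rd=0:2|imm=770:10 ⇒ 0xb302 ⇒ big b3 02
L6: andi op=0xb:4|rd=3:2|imm=936:10 ⇒ 0xbfa8 ⇒ big bf a8
L7: andi op=0xb:4|rd=2:2|imm=982:10 ⇒ 0xbbd6 ⇒ big bb d6

b302bfa8bbd6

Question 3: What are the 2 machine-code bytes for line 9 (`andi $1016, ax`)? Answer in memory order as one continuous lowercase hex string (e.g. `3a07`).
b3f8

L9: andi op=0xb:4|rd=0:2|imm=1016:10 ⇒ 0xb3f8 ⇒ big b3 f8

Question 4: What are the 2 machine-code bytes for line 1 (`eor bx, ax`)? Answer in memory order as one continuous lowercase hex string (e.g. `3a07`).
L1: eor op=0xd:4|rd=0:2|rs=1:2|pad=0:8 ⇒ 0xd100 ⇒ big d1 00

d100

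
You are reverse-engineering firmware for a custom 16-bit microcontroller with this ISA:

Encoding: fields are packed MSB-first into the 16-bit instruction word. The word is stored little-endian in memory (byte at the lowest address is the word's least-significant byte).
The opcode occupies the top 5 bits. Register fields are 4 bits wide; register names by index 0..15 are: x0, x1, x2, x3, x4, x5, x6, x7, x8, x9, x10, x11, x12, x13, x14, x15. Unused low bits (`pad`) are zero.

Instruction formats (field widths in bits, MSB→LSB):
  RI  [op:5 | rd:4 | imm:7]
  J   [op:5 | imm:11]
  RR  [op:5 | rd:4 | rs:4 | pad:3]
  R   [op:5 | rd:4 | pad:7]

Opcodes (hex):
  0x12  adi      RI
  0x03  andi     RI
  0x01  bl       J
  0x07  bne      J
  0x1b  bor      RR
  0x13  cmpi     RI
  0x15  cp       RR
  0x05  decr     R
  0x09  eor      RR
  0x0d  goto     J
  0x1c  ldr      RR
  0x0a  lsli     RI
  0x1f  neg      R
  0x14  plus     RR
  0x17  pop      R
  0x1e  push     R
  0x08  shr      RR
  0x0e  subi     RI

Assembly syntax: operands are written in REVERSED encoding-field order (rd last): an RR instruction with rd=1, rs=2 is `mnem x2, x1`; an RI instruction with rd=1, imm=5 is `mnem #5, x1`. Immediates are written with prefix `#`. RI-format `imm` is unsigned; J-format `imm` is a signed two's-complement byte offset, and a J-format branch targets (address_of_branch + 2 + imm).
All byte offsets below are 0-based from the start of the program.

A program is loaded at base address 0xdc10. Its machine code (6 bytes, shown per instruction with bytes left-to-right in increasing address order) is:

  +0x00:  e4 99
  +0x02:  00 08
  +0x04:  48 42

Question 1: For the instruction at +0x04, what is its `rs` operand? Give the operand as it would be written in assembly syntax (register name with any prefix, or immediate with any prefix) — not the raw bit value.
+0x04: 48 42 ⇒ word 0x4248 (little)
  top 5b → 0x8 → shr [RR]
  rd@[10:7]=0x4 ⇒ x4
  rs@[6:3]=0x9 ⇒ x9

x9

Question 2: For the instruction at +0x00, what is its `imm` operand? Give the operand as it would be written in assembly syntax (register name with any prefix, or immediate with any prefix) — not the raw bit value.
off 0x00: read e4 99 as little → 0x99e4
  opcode bits[15:11]=0x13: cmpi/RI
  [10:7] rd=3 = x3
  [6:0] imm=100 = #100

#100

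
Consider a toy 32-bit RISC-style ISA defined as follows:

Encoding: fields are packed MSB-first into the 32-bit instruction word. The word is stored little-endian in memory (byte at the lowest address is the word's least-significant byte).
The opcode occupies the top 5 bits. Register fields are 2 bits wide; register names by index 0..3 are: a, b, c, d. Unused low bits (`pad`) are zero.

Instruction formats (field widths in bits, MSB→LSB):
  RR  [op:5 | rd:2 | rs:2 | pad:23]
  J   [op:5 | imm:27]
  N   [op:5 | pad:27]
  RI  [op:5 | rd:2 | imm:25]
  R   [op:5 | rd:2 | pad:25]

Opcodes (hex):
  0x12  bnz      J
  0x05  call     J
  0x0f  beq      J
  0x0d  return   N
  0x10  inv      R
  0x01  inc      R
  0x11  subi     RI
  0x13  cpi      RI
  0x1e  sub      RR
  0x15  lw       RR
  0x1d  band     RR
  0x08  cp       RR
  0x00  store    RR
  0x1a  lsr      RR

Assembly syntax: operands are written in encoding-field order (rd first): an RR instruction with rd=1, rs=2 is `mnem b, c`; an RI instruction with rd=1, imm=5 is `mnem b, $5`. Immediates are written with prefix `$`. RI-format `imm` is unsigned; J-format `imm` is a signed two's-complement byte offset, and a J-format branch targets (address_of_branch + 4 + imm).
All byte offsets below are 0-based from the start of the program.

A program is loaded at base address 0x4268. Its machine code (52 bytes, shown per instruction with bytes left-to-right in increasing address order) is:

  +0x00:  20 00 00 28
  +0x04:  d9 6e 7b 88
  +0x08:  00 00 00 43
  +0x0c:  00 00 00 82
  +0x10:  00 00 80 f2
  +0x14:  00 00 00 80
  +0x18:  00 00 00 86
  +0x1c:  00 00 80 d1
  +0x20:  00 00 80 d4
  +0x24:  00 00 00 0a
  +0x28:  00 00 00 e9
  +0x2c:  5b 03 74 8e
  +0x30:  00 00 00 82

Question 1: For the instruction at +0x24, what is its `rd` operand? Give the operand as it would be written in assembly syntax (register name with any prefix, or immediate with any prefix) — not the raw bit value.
b

@+24  little-endian(00 00 00 0a) = 0x0a000000
  opcode bits[31:27]=0x1: inc/R
  rd: (w>>25)&0x3=0x1 → b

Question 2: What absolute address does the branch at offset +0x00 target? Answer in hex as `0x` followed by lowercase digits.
[00] 20 00 00 28 → 0x28000020
  op=0x28000020>>27=0x5 ⇒ call (J)
  imm: (w>>0)&0x7ffffff=0x20 → $32
  target = base 0x4268 + off 0x00 + 4 + imm 32 = 0x428c

0x428c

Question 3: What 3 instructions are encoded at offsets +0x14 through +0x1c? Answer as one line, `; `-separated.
inv a; inv d; lsr a, d

+0x14: 00 00 00 80 ⇒ word 0x80000000 (little)
  top 5b → 0x10 → inv [R]
  rd: (w>>25)&0x3=0x0 → a
+0x18: 00 00 00 86 ⇒ word 0x86000000 (little)
  top 5b → 0x10 → inv [R]
  rd: (w>>25)&0x3=0x3 → d
+0x1c: 00 00 80 d1 ⇒ word 0xd1800000 (little)
  top 5b → 0x1a → lsr [RR]
  rd: (w>>25)&0x3=0x0 → a
  rs: (w>>23)&0x3=0x3 → d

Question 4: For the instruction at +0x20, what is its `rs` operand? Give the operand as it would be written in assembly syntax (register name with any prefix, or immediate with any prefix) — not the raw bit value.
b

[20] 00 00 80 d4 → 0xd4800000
  top 5b → 0x1a → lsr [RR]
  rd: (w>>25)&0x3=0x2 → c
  rs: (w>>23)&0x3=0x1 → b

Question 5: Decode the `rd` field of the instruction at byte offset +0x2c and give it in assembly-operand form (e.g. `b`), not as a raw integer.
off 0x2c: read 5b 03 74 8e as little → 0x8e74035b
  top 5b → 0x11 → subi [RI]
  rd: (w>>25)&0x3=0x3 → d
  imm: (w>>0)&0x1ffffff=0x74035b → $7603035

d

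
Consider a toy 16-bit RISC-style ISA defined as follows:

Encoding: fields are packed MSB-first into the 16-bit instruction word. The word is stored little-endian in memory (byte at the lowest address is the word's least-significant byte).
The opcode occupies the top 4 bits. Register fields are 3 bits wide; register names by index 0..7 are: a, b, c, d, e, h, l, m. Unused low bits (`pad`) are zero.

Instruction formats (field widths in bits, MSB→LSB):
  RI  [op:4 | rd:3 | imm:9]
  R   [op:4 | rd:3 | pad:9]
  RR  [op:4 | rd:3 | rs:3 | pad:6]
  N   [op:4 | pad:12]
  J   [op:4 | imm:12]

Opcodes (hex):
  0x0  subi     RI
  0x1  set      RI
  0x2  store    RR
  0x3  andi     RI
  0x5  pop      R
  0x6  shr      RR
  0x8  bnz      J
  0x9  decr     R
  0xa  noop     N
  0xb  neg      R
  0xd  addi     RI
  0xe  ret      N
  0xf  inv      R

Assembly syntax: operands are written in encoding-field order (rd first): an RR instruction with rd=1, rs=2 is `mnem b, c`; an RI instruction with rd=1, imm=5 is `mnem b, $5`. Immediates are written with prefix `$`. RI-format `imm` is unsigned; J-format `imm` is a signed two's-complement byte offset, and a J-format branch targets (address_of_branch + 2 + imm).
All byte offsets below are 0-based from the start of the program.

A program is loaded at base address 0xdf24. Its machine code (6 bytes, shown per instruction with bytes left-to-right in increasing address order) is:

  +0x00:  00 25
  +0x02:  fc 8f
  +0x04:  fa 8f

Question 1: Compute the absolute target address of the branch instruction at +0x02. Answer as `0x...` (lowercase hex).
+0x02: fc 8f ⇒ word 0x8ffc (little)
  opcode bits[15:12]=0x8: bnz/J
  [11:0] imm=4092 (s12→-4) = $-4
  target = base 0xdf24 + off 0x02 + 2 + imm -4 = 0xdf24

0xdf24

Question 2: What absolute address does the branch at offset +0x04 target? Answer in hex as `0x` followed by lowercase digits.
0xdf24

+0x04: fa 8f ⇒ word 0x8ffa (little)
  op=0x8ffa>>12=0x8 ⇒ bnz (J)
  imm@[11:0]=0xffa (s12→-6) ⇒ $-6
  target = base 0xdf24 + off 0x04 + 2 + imm -6 = 0xdf24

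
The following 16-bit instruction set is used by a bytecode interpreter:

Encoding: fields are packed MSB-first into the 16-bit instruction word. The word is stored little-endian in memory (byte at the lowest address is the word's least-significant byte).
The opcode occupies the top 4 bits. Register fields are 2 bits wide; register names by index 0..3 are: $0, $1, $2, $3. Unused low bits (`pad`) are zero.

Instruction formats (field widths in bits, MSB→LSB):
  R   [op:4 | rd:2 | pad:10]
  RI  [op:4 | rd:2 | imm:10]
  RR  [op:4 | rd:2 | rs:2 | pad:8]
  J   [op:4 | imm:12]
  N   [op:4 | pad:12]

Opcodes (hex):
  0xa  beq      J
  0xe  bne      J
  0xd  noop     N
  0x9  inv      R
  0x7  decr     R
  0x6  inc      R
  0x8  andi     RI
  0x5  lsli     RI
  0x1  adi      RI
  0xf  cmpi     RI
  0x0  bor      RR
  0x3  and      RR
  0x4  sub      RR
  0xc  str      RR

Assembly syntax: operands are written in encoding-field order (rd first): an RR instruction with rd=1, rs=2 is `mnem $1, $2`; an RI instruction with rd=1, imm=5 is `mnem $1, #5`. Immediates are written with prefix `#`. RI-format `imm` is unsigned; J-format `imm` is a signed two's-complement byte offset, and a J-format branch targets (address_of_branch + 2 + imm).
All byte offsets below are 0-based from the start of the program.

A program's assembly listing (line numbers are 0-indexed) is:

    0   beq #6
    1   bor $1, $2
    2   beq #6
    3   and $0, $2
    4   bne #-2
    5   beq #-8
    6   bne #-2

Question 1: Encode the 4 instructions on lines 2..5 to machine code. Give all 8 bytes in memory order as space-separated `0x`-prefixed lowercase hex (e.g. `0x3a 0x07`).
0x06 0xa0 0x00 0x32 0xfe 0xef 0xf8 0xaf

L2: beq op=0xa:4|imm=6:12 ⇒ 0xa006 ⇒ little 06 a0
L3: and op=0x3:4|rd=0:2|rs=2:2|pad=0:8 ⇒ 0x3200 ⇒ little 00 32
L4: bne op=0xe:4|imm=-2:12 ⇒ 0xeffe ⇒ little fe ef
L5: beq op=0xa:4|imm=-8:12 ⇒ 0xaff8 ⇒ little f8 af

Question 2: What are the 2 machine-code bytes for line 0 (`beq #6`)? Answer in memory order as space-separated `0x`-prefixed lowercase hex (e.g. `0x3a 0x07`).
0. beq fields op=0xa:4|imm=6:12 → word a006h → 06 a0

0x06 0xa0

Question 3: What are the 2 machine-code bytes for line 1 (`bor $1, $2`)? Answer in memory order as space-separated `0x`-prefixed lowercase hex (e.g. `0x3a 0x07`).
L1: bor op=0x0:4|rd=1:2|rs=2:2|pad=0:8 ⇒ 0x0600 ⇒ little 00 06

0x00 0x06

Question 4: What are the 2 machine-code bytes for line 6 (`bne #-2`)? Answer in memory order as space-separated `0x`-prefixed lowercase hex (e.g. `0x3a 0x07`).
6. bne fields op=0xe:4|imm=-2:12 → word effeh → fe ef

0xfe 0xef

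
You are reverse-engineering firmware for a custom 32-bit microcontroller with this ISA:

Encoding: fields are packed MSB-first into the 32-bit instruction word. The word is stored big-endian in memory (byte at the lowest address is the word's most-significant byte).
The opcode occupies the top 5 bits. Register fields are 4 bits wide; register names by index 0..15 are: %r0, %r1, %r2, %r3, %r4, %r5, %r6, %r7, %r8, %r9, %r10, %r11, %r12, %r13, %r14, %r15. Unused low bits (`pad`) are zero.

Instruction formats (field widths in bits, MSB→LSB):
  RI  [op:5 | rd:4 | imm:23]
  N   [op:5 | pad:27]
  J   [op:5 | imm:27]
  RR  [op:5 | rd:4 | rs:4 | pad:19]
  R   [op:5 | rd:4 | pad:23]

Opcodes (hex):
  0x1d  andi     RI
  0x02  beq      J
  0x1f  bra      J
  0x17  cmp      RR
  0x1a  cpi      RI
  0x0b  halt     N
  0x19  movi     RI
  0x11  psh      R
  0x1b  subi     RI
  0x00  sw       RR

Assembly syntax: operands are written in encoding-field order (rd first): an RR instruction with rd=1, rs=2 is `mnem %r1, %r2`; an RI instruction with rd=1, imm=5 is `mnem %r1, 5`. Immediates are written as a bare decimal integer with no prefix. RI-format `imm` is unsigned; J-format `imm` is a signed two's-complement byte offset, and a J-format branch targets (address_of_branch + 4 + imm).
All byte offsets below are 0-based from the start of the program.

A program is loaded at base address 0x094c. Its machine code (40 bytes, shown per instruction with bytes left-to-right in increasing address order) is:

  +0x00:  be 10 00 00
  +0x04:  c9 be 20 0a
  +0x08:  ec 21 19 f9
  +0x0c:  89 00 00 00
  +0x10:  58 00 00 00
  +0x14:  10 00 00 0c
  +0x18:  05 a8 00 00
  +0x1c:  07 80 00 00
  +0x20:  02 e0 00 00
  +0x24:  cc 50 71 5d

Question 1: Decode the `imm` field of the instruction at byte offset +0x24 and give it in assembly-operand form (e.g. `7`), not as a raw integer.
5271901

[24] cc 50 71 5d → 0xcc50715d
  opcode bits[31:27]=0x19: movi/RI
  [26:23] rd=8 = %r8
  [22:0] imm=5271901 = 5271901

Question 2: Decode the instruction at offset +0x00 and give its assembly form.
cmp %r12, %r2

off 0x00: read be 10 00 00 as big → 0xbe100000
  top 5b → 0x17 → cmp [RR]
  rd@[26:23]=0xc ⇒ %r12
  rs@[22:19]=0x2 ⇒ %r2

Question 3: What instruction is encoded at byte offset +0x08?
andi %r8, 2169337

@+08  big-endian(ec 21 19 f9) = 0xec2119f9
  opcode bits[31:27]=0x1d: andi/RI
  [26:23] rd=8 = %r8
  [22:0] imm=2169337 = 2169337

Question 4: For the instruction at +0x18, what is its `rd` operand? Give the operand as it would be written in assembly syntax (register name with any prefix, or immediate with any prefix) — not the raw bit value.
%r11

+0x18: 05 a8 00 00 ⇒ word 0x05a80000 (big)
  op=0x05a80000>>27=0x0 ⇒ sw (RR)
  rd@[26:23]=0xb ⇒ %r11
  rs@[22:19]=0x5 ⇒ %r5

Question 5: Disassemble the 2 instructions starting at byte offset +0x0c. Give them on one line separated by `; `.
@+0c  big-endian(89 00 00 00) = 0x89000000
  op=0x89000000>>27=0x11 ⇒ psh (R)
  rd@[26:23]=0x2 ⇒ %r2
@+10  big-endian(58 00 00 00) = 0x58000000
  op=0x58000000>>27=0xb ⇒ halt (N)

psh %r2; halt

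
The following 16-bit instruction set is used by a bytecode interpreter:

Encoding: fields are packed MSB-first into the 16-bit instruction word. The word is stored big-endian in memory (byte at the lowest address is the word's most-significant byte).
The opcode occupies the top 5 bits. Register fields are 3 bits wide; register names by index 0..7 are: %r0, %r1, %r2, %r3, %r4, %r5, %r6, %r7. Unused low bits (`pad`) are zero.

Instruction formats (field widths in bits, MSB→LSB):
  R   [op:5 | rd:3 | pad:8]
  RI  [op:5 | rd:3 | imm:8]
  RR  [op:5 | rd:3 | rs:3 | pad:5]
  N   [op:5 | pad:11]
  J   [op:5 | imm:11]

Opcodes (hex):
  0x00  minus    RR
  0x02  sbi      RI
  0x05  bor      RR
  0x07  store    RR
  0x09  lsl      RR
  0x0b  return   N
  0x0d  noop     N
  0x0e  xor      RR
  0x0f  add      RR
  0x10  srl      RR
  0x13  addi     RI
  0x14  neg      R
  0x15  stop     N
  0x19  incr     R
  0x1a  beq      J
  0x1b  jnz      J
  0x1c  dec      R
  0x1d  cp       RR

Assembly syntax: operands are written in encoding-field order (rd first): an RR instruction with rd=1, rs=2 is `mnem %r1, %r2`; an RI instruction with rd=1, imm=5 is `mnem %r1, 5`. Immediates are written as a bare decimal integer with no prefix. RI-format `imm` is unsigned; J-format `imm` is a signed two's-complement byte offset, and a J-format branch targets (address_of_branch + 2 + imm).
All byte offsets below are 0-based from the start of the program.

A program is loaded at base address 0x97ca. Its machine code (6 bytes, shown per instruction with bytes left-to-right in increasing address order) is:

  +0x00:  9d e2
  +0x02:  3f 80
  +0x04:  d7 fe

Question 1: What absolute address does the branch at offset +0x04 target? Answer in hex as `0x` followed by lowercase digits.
+0x04: d7 fe ⇒ word 0xd7fe (big)
  op=0xd7fe>>11=0x1a ⇒ beq (J)
  imm@[10:0]=0x7fe (s11→-2) ⇒ -2
  target = base 0x97ca + off 0x04 + 2 + imm -2 = 0x97ce

0x97ce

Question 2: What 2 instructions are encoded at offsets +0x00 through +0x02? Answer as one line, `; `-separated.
+0x00: 9d e2 ⇒ word 0x9de2 (big)
  top 5b → 0x13 → addi [RI]
  rd@[10:8]=0x5 ⇒ %r5
  imm@[7:0]=0xe2 ⇒ 226
+0x02: 3f 80 ⇒ word 0x3f80 (big)
  top 5b → 0x7 → store [RR]
  rd@[10:8]=0x7 ⇒ %r7
  rs@[7:5]=0x4 ⇒ %r4

addi %r5, 226; store %r7, %r4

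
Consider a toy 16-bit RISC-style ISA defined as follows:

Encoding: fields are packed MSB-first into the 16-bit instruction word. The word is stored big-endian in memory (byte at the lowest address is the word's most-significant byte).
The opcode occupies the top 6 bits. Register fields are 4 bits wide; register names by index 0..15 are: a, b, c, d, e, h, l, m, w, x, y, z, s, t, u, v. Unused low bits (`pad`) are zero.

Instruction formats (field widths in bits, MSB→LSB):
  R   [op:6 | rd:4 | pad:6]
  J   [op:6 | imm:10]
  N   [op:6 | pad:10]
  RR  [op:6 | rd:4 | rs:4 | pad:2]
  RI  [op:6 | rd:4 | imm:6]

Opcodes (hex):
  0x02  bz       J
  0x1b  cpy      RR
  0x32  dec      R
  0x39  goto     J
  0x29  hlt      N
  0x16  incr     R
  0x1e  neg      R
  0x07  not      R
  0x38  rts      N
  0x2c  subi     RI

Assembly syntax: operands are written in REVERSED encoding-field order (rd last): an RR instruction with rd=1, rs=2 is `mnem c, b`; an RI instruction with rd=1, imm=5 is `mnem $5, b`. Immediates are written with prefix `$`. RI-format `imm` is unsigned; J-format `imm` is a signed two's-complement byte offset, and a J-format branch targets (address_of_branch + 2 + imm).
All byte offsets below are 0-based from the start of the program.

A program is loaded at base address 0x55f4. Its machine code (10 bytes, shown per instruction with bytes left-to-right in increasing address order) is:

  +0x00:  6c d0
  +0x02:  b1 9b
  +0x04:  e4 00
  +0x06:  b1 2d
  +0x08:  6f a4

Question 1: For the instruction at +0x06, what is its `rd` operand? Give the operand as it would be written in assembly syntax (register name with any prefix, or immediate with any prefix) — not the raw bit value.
e

off 0x06: read b1 2d as big → 0xb12d
  opcode bits[15:10]=0x2c: subi/RI
  rd@[9:6]=0x4 ⇒ e
  imm@[5:0]=0x2d ⇒ $45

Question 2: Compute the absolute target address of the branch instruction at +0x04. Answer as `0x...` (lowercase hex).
off 0x04: read e4 00 as big → 0xe400
  top 6b → 0x39 → goto [J]
  imm: (w>>0)&0x3ff=0x0 → $0
  target = base 0x55f4 + off 0x04 + 2 + imm 0 = 0x55fa

0x55fa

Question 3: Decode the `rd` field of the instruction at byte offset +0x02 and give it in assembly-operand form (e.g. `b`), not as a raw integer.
off 0x02: read b1 9b as big → 0xb19b
  op=0xb19b>>10=0x2c ⇒ subi (RI)
  rd@[9:6]=0x6 ⇒ l
  imm@[5:0]=0x1b ⇒ $27

l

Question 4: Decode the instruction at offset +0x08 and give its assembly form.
cpy x, u

+0x08: 6f a4 ⇒ word 0x6fa4 (big)
  op=0x6fa4>>10=0x1b ⇒ cpy (RR)
  [9:6] rd=14 = u
  [5:2] rs=9 = x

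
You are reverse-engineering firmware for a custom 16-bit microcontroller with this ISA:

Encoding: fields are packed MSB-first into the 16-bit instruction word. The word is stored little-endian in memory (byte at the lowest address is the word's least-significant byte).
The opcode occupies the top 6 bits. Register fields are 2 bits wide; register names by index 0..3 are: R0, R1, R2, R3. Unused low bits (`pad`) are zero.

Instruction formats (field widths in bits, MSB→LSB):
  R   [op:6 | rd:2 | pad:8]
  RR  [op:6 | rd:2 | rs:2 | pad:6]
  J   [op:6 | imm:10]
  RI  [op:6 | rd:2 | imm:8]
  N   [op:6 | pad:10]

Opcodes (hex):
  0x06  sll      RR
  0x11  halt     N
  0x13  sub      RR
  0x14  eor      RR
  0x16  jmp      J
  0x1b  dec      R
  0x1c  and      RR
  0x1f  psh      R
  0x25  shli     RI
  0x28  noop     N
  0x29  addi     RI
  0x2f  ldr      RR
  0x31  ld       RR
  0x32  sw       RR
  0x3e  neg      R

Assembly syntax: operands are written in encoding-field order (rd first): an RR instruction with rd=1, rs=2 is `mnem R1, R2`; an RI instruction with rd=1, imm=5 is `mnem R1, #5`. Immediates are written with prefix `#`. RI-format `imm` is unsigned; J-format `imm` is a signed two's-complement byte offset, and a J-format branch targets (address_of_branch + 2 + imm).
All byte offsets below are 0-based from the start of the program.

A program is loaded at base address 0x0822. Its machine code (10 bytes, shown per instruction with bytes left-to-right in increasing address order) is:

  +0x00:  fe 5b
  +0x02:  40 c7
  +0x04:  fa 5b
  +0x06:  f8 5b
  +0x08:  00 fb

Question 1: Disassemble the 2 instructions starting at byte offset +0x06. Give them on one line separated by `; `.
+0x06: f8 5b ⇒ word 0x5bf8 (little)
  top 6b → 0x16 → jmp [J]
  imm@[9:0]=0x3f8 (s10→-8) ⇒ #-8
+0x08: 00 fb ⇒ word 0xfb00 (little)
  top 6b → 0x3e → neg [R]
  rd@[9:8]=0x3 ⇒ R3

jmp #-8; neg R3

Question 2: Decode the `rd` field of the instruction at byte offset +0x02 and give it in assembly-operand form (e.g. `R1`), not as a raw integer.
+0x02: 40 c7 ⇒ word 0xc740 (little)
  top 6b → 0x31 → ld [RR]
  rd@[9:8]=0x3 ⇒ R3
  rs@[7:6]=0x1 ⇒ R1

R3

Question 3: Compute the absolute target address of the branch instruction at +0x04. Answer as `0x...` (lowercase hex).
off 0x04: read fa 5b as little → 0x5bfa
  top 6b → 0x16 → jmp [J]
  [9:0] imm=1018 (s10→-6) = #-6
  target = base 0x0822 + off 0x04 + 2 + imm -6 = 0x0822

0x0822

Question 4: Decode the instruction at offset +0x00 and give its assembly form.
jmp #-2

+0x00: fe 5b ⇒ word 0x5bfe (little)
  opcode bits[15:10]=0x16: jmp/J
  imm: (w>>0)&0x3ff=0x3fe (s10→-2) → #-2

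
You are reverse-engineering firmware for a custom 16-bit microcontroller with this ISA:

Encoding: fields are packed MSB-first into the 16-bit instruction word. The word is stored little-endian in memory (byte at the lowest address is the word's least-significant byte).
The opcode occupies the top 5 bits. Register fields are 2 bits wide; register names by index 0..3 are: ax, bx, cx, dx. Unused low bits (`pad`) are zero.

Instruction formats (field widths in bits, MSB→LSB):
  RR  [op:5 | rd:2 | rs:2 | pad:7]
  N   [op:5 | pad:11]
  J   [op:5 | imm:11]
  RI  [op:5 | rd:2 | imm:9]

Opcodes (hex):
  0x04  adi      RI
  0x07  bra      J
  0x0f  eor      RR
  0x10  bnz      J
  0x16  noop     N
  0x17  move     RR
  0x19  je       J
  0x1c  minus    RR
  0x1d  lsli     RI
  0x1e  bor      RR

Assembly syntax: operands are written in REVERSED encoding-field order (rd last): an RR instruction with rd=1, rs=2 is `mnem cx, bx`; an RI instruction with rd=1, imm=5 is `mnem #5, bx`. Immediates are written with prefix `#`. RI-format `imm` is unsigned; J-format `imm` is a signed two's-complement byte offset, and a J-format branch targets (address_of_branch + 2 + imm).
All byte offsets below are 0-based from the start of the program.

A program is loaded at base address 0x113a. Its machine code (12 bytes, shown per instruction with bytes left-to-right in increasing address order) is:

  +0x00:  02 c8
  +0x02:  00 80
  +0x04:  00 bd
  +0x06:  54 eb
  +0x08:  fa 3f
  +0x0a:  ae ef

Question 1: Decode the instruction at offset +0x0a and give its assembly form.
lsli #430, dx

[0a] ae ef → 0xefae
  top 5b → 0x1d → lsli [RI]
  rd@[10:9]=0x3 ⇒ dx
  imm@[8:0]=0x1ae ⇒ #430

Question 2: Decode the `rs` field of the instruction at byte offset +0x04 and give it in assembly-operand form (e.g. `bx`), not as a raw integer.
@+04  little-endian(00 bd) = 0xbd00
  opcode bits[15:11]=0x17: move/RR
  rd: (w>>9)&0x3=0x2 → cx
  rs: (w>>7)&0x3=0x2 → cx

cx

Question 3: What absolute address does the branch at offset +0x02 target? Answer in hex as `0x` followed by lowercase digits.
+0x02: 00 80 ⇒ word 0x8000 (little)
  opcode bits[15:11]=0x10: bnz/J
  [10:0] imm=0 = #0
  target = base 0x113a + off 0x02 + 2 + imm 0 = 0x113e

0x113e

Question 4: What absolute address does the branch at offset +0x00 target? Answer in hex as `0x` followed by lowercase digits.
+0x00: 02 c8 ⇒ word 0xc802 (little)
  top 5b → 0x19 → je [J]
  [10:0] imm=2 = #2
  target = base 0x113a + off 0x00 + 2 + imm 2 = 0x113e

0x113e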